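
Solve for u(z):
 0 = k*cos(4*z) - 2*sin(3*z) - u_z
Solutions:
 u(z) = C1 + k*sin(4*z)/4 + 2*cos(3*z)/3


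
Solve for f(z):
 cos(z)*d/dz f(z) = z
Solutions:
 f(z) = C1 + Integral(z/cos(z), z)


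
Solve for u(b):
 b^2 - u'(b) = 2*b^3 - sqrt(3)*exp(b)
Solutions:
 u(b) = C1 - b^4/2 + b^3/3 + sqrt(3)*exp(b)


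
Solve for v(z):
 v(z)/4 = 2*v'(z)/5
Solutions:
 v(z) = C1*exp(5*z/8)


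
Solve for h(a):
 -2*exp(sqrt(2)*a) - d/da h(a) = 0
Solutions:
 h(a) = C1 - sqrt(2)*exp(sqrt(2)*a)


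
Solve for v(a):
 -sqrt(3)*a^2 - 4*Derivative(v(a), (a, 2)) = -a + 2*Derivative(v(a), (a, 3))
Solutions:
 v(a) = C1 + C2*a + C3*exp(-2*a) - sqrt(3)*a^4/48 + a^3*(1 + sqrt(3))/24 - a^2*(1 + sqrt(3))/16


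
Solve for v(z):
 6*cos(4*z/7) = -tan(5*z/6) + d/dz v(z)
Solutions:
 v(z) = C1 - 6*log(cos(5*z/6))/5 + 21*sin(4*z/7)/2


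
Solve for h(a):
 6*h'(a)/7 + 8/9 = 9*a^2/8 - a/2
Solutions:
 h(a) = C1 + 7*a^3/16 - 7*a^2/24 - 28*a/27


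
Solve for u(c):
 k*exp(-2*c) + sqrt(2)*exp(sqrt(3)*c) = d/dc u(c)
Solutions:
 u(c) = C1 - k*exp(-2*c)/2 + sqrt(6)*exp(sqrt(3)*c)/3


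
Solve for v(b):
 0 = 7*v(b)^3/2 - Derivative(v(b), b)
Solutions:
 v(b) = -sqrt(-1/(C1 + 7*b))
 v(b) = sqrt(-1/(C1 + 7*b))


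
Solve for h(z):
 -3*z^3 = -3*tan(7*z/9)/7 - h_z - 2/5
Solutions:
 h(z) = C1 + 3*z^4/4 - 2*z/5 + 27*log(cos(7*z/9))/49


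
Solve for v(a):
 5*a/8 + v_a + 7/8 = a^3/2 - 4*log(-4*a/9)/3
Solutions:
 v(a) = C1 + a^4/8 - 5*a^2/16 - 4*a*log(-a)/3 + a*(-64*log(2) + 11 + 64*log(3))/24


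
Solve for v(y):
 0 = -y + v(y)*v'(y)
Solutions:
 v(y) = -sqrt(C1 + y^2)
 v(y) = sqrt(C1 + y^2)


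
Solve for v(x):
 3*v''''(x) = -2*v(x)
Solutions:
 v(x) = (C1*sin(6^(3/4)*x/6) + C2*cos(6^(3/4)*x/6))*exp(-6^(3/4)*x/6) + (C3*sin(6^(3/4)*x/6) + C4*cos(6^(3/4)*x/6))*exp(6^(3/4)*x/6)


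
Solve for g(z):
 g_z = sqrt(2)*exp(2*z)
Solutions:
 g(z) = C1 + sqrt(2)*exp(2*z)/2


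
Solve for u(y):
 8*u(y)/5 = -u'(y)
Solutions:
 u(y) = C1*exp(-8*y/5)


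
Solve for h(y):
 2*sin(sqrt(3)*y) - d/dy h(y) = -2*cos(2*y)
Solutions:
 h(y) = C1 + sin(2*y) - 2*sqrt(3)*cos(sqrt(3)*y)/3


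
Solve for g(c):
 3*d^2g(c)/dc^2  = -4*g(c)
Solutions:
 g(c) = C1*sin(2*sqrt(3)*c/3) + C2*cos(2*sqrt(3)*c/3)


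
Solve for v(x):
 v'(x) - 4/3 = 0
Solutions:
 v(x) = C1 + 4*x/3


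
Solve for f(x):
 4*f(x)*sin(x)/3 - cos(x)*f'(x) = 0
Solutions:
 f(x) = C1/cos(x)^(4/3)


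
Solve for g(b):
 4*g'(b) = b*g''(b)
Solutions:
 g(b) = C1 + C2*b^5


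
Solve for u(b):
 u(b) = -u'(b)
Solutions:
 u(b) = C1*exp(-b)


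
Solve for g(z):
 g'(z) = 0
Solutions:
 g(z) = C1


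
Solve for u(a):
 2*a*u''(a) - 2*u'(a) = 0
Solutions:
 u(a) = C1 + C2*a^2


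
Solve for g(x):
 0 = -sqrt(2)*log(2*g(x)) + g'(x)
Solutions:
 -sqrt(2)*Integral(1/(log(_y) + log(2)), (_y, g(x)))/2 = C1 - x


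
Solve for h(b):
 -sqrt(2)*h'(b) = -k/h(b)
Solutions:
 h(b) = -sqrt(C1 + sqrt(2)*b*k)
 h(b) = sqrt(C1 + sqrt(2)*b*k)


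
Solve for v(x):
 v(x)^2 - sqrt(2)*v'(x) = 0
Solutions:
 v(x) = -2/(C1 + sqrt(2)*x)


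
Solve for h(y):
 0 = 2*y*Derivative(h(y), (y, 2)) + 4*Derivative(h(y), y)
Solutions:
 h(y) = C1 + C2/y


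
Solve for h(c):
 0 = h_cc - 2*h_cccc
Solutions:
 h(c) = C1 + C2*c + C3*exp(-sqrt(2)*c/2) + C4*exp(sqrt(2)*c/2)


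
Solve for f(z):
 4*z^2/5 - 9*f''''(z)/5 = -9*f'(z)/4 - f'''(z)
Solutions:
 f(z) = C1 + C2*exp(z*(-5^(1/3)*(81*sqrt(60249) + 19883)^(1/3) - 20*5^(2/3)/(81*sqrt(60249) + 19883)^(1/3) + 20)/108)*sin(sqrt(3)*5^(1/3)*z*(-(81*sqrt(60249) + 19883)^(1/3) + 20*5^(1/3)/(81*sqrt(60249) + 19883)^(1/3))/108) + C3*exp(z*(-5^(1/3)*(81*sqrt(60249) + 19883)^(1/3) - 20*5^(2/3)/(81*sqrt(60249) + 19883)^(1/3) + 20)/108)*cos(sqrt(3)*5^(1/3)*z*(-(81*sqrt(60249) + 19883)^(1/3) + 20*5^(1/3)/(81*sqrt(60249) + 19883)^(1/3))/108) + C4*exp(z*(20*5^(2/3)/(81*sqrt(60249) + 19883)^(1/3) + 10 + 5^(1/3)*(81*sqrt(60249) + 19883)^(1/3))/54) - 16*z^3/135 + 128*z/405


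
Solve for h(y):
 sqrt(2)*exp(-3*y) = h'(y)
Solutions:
 h(y) = C1 - sqrt(2)*exp(-3*y)/3


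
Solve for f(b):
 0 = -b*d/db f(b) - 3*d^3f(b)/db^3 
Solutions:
 f(b) = C1 + Integral(C2*airyai(-3^(2/3)*b/3) + C3*airybi(-3^(2/3)*b/3), b)


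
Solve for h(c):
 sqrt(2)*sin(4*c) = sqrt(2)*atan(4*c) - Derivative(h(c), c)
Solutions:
 h(c) = C1 + sqrt(2)*(c*atan(4*c) - log(16*c^2 + 1)/8) + sqrt(2)*cos(4*c)/4


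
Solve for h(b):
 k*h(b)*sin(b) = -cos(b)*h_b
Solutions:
 h(b) = C1*exp(k*log(cos(b)))


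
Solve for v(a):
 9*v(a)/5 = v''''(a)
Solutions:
 v(a) = C1*exp(-sqrt(3)*5^(3/4)*a/5) + C2*exp(sqrt(3)*5^(3/4)*a/5) + C3*sin(sqrt(3)*5^(3/4)*a/5) + C4*cos(sqrt(3)*5^(3/4)*a/5)


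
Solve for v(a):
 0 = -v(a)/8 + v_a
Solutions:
 v(a) = C1*exp(a/8)


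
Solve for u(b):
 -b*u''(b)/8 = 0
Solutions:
 u(b) = C1 + C2*b


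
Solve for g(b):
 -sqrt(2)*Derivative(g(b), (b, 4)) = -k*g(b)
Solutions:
 g(b) = C1*exp(-2^(7/8)*b*k^(1/4)/2) + C2*exp(2^(7/8)*b*k^(1/4)/2) + C3*exp(-2^(7/8)*I*b*k^(1/4)/2) + C4*exp(2^(7/8)*I*b*k^(1/4)/2)


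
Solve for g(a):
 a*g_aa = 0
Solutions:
 g(a) = C1 + C2*a


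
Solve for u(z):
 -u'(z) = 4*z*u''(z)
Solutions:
 u(z) = C1 + C2*z^(3/4)


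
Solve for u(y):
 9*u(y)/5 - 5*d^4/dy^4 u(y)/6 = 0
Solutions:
 u(y) = C1*exp(-sqrt(5)*54^(1/4)*y/5) + C2*exp(sqrt(5)*54^(1/4)*y/5) + C3*sin(sqrt(5)*54^(1/4)*y/5) + C4*cos(sqrt(5)*54^(1/4)*y/5)


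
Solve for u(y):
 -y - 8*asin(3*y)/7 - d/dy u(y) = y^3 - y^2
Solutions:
 u(y) = C1 - y^4/4 + y^3/3 - y^2/2 - 8*y*asin(3*y)/7 - 8*sqrt(1 - 9*y^2)/21


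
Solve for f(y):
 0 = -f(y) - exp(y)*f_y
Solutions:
 f(y) = C1*exp(exp(-y))


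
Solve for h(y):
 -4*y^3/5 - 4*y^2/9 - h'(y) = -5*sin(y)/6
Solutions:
 h(y) = C1 - y^4/5 - 4*y^3/27 - 5*cos(y)/6


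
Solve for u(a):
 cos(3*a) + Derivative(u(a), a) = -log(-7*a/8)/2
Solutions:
 u(a) = C1 - a*log(-a)/2 - a*log(7) + a/2 + a*log(2) + a*log(14)/2 - sin(3*a)/3


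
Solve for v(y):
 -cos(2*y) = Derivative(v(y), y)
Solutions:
 v(y) = C1 - sin(2*y)/2


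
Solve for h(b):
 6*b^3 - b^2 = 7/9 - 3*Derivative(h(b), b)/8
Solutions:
 h(b) = C1 - 4*b^4 + 8*b^3/9 + 56*b/27


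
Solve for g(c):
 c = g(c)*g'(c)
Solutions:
 g(c) = -sqrt(C1 + c^2)
 g(c) = sqrt(C1 + c^2)


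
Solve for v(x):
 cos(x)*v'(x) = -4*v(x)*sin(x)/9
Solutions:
 v(x) = C1*cos(x)^(4/9)


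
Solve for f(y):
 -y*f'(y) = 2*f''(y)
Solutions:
 f(y) = C1 + C2*erf(y/2)


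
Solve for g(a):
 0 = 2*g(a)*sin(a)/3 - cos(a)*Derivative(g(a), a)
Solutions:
 g(a) = C1/cos(a)^(2/3)


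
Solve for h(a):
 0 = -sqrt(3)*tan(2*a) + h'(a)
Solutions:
 h(a) = C1 - sqrt(3)*log(cos(2*a))/2


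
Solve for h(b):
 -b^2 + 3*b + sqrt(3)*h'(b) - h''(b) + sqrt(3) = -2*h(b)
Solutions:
 h(b) = C1*exp(b*(-sqrt(11) + sqrt(3))/2) + C2*exp(b*(sqrt(3) + sqrt(11))/2) + b^2/2 - 3*b/2 - sqrt(3)*b/2 + sqrt(3)/4 + 5/4


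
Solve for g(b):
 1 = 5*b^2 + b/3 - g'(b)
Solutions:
 g(b) = C1 + 5*b^3/3 + b^2/6 - b


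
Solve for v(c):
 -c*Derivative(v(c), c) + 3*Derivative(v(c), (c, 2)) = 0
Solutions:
 v(c) = C1 + C2*erfi(sqrt(6)*c/6)


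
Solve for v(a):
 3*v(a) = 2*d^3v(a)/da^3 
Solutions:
 v(a) = C3*exp(2^(2/3)*3^(1/3)*a/2) + (C1*sin(2^(2/3)*3^(5/6)*a/4) + C2*cos(2^(2/3)*3^(5/6)*a/4))*exp(-2^(2/3)*3^(1/3)*a/4)


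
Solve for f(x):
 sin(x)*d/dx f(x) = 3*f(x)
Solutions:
 f(x) = C1*(cos(x) - 1)^(3/2)/(cos(x) + 1)^(3/2)


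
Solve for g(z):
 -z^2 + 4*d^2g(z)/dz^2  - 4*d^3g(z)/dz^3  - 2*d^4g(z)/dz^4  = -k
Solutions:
 g(z) = C1 + C2*z + C3*exp(z*(-1 + sqrt(3))) + C4*exp(-z*(1 + sqrt(3))) + z^4/48 + z^3/12 + z^2*(3 - k)/8


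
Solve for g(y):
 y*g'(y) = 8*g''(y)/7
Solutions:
 g(y) = C1 + C2*erfi(sqrt(7)*y/4)


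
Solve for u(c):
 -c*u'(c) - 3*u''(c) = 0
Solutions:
 u(c) = C1 + C2*erf(sqrt(6)*c/6)


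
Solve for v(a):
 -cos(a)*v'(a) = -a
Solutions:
 v(a) = C1 + Integral(a/cos(a), a)


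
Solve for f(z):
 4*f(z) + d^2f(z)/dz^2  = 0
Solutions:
 f(z) = C1*sin(2*z) + C2*cos(2*z)


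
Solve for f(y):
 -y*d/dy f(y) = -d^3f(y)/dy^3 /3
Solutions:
 f(y) = C1 + Integral(C2*airyai(3^(1/3)*y) + C3*airybi(3^(1/3)*y), y)


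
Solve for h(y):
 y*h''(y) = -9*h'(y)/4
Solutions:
 h(y) = C1 + C2/y^(5/4)


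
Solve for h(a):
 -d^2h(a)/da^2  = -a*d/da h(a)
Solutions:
 h(a) = C1 + C2*erfi(sqrt(2)*a/2)


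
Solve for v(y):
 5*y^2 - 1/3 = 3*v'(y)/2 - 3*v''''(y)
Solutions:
 v(y) = C1 + C4*exp(2^(2/3)*y/2) + 10*y^3/9 - 2*y/9 + (C2*sin(2^(2/3)*sqrt(3)*y/4) + C3*cos(2^(2/3)*sqrt(3)*y/4))*exp(-2^(2/3)*y/4)


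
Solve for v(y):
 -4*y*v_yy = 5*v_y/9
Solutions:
 v(y) = C1 + C2*y^(31/36)


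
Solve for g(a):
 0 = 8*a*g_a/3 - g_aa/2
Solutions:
 g(a) = C1 + C2*erfi(2*sqrt(6)*a/3)


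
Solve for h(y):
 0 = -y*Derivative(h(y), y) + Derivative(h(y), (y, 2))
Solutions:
 h(y) = C1 + C2*erfi(sqrt(2)*y/2)


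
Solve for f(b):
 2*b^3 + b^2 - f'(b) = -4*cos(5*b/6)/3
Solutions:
 f(b) = C1 + b^4/2 + b^3/3 + 8*sin(5*b/6)/5


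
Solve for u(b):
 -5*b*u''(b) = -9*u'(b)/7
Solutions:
 u(b) = C1 + C2*b^(44/35)


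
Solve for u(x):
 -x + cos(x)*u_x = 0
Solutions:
 u(x) = C1 + Integral(x/cos(x), x)


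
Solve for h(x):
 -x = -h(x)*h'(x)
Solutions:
 h(x) = -sqrt(C1 + x^2)
 h(x) = sqrt(C1 + x^2)


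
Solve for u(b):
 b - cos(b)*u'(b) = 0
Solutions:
 u(b) = C1 + Integral(b/cos(b), b)


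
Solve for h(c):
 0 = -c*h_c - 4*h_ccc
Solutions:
 h(c) = C1 + Integral(C2*airyai(-2^(1/3)*c/2) + C3*airybi(-2^(1/3)*c/2), c)


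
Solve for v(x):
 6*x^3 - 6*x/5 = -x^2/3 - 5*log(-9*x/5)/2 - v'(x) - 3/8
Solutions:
 v(x) = C1 - 3*x^4/2 - x^3/9 + 3*x^2/5 - 5*x*log(-x)/2 + x*(-5*log(3) + 17/8 + 5*log(5)/2)


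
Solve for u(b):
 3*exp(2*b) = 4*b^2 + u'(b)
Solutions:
 u(b) = C1 - 4*b^3/3 + 3*exp(2*b)/2


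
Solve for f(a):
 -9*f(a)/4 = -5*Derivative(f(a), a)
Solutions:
 f(a) = C1*exp(9*a/20)


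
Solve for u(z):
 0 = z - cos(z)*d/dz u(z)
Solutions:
 u(z) = C1 + Integral(z/cos(z), z)


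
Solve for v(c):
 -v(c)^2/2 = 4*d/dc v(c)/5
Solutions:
 v(c) = 8/(C1 + 5*c)


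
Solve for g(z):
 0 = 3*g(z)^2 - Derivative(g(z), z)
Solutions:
 g(z) = -1/(C1 + 3*z)


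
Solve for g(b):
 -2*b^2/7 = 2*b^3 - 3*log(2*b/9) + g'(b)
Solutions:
 g(b) = C1 - b^4/2 - 2*b^3/21 + 3*b*log(b) + b*log(8/729) - 3*b


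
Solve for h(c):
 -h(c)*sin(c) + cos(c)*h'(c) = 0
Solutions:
 h(c) = C1/cos(c)


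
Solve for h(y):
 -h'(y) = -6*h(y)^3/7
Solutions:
 h(y) = -sqrt(14)*sqrt(-1/(C1 + 6*y))/2
 h(y) = sqrt(14)*sqrt(-1/(C1 + 6*y))/2


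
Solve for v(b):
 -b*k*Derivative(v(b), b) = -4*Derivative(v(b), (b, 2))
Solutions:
 v(b) = Piecewise((-sqrt(2)*sqrt(pi)*C1*erf(sqrt(2)*b*sqrt(-k)/4)/sqrt(-k) - C2, (k > 0) | (k < 0)), (-C1*b - C2, True))


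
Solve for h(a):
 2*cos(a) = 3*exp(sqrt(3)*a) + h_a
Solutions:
 h(a) = C1 - sqrt(3)*exp(sqrt(3)*a) + 2*sin(a)


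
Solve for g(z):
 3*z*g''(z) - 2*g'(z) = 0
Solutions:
 g(z) = C1 + C2*z^(5/3)


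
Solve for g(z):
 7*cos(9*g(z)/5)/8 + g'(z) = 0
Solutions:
 7*z/8 - 5*log(sin(9*g(z)/5) - 1)/18 + 5*log(sin(9*g(z)/5) + 1)/18 = C1


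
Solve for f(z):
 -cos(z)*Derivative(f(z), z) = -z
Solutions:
 f(z) = C1 + Integral(z/cos(z), z)


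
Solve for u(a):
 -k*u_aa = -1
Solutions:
 u(a) = C1 + C2*a + a^2/(2*k)


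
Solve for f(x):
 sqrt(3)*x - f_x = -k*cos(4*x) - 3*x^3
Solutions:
 f(x) = C1 + k*sin(4*x)/4 + 3*x^4/4 + sqrt(3)*x^2/2


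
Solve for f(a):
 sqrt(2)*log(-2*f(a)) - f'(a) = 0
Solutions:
 -sqrt(2)*Integral(1/(log(-_y) + log(2)), (_y, f(a)))/2 = C1 - a


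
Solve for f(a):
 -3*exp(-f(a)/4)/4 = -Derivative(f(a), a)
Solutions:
 f(a) = 4*log(C1 + 3*a/16)


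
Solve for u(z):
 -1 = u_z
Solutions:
 u(z) = C1 - z


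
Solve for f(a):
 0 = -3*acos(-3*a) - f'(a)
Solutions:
 f(a) = C1 - 3*a*acos(-3*a) - sqrt(1 - 9*a^2)


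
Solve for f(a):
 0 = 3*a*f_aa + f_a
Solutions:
 f(a) = C1 + C2*a^(2/3)


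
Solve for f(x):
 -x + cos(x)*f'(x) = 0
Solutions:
 f(x) = C1 + Integral(x/cos(x), x)


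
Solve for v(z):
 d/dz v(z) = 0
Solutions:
 v(z) = C1


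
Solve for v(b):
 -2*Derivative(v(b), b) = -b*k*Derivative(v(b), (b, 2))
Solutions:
 v(b) = C1 + b^(((re(k) + 2)*re(k) + im(k)^2)/(re(k)^2 + im(k)^2))*(C2*sin(2*log(b)*Abs(im(k))/(re(k)^2 + im(k)^2)) + C3*cos(2*log(b)*im(k)/(re(k)^2 + im(k)^2)))


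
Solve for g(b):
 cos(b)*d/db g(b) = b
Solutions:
 g(b) = C1 + Integral(b/cos(b), b)


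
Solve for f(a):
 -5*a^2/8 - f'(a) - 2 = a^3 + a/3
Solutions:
 f(a) = C1 - a^4/4 - 5*a^3/24 - a^2/6 - 2*a


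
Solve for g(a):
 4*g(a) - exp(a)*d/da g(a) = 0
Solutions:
 g(a) = C1*exp(-4*exp(-a))


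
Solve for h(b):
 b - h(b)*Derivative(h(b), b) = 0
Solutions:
 h(b) = -sqrt(C1 + b^2)
 h(b) = sqrt(C1 + b^2)


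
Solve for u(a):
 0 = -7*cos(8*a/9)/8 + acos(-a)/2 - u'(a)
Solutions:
 u(a) = C1 + a*acos(-a)/2 + sqrt(1 - a^2)/2 - 63*sin(8*a/9)/64


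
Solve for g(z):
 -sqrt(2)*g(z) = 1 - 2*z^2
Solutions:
 g(z) = sqrt(2)*(z^2 - 1/2)


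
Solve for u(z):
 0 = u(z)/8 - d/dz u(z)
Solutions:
 u(z) = C1*exp(z/8)


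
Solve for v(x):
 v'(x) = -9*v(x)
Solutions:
 v(x) = C1*exp(-9*x)


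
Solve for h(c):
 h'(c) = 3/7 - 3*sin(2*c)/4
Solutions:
 h(c) = C1 + 3*c/7 + 3*cos(2*c)/8


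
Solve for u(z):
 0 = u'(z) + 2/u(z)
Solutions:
 u(z) = -sqrt(C1 - 4*z)
 u(z) = sqrt(C1 - 4*z)


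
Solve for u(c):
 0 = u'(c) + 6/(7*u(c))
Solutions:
 u(c) = -sqrt(C1 - 84*c)/7
 u(c) = sqrt(C1 - 84*c)/7


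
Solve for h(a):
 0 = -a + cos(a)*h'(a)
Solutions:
 h(a) = C1 + Integral(a/cos(a), a)


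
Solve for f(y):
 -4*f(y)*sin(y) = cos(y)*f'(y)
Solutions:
 f(y) = C1*cos(y)^4


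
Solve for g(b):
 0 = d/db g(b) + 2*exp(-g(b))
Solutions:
 g(b) = log(C1 - 2*b)


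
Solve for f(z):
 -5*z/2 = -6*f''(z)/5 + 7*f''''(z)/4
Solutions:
 f(z) = C1 + C2*z + C3*exp(-2*sqrt(210)*z/35) + C4*exp(2*sqrt(210)*z/35) + 25*z^3/72


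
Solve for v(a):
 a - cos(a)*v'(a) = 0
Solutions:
 v(a) = C1 + Integral(a/cos(a), a)


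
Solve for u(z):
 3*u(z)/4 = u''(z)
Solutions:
 u(z) = C1*exp(-sqrt(3)*z/2) + C2*exp(sqrt(3)*z/2)


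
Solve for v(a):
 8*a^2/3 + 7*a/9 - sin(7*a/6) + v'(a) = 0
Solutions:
 v(a) = C1 - 8*a^3/9 - 7*a^2/18 - 6*cos(7*a/6)/7


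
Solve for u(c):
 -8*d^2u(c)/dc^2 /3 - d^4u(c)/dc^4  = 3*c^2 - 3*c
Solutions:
 u(c) = C1 + C2*c + C3*sin(2*sqrt(6)*c/3) + C4*cos(2*sqrt(6)*c/3) - 3*c^4/32 + 3*c^3/16 + 27*c^2/64


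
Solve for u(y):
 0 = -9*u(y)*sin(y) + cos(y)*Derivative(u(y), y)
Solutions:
 u(y) = C1/cos(y)^9


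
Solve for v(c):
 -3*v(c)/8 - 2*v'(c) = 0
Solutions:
 v(c) = C1*exp(-3*c/16)


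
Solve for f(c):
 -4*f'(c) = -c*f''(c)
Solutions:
 f(c) = C1 + C2*c^5


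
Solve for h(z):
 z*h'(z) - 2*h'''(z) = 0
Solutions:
 h(z) = C1 + Integral(C2*airyai(2^(2/3)*z/2) + C3*airybi(2^(2/3)*z/2), z)


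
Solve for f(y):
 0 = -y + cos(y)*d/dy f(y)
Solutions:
 f(y) = C1 + Integral(y/cos(y), y)


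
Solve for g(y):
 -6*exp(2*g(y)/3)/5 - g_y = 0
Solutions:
 g(y) = 3*log(-sqrt(-1/(C1 - 6*y))) - 3*log(2) + 3*log(30)/2
 g(y) = 3*log(-1/(C1 - 6*y))/2 - 3*log(2) + 3*log(30)/2


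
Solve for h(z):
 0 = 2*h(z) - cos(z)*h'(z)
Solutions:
 h(z) = C1*(sin(z) + 1)/(sin(z) - 1)


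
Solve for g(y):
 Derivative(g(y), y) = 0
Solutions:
 g(y) = C1


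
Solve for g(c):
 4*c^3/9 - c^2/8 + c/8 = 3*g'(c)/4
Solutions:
 g(c) = C1 + 4*c^4/27 - c^3/18 + c^2/12


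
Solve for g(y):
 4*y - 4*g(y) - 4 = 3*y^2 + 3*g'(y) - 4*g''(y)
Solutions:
 g(y) = C1*exp(y*(3 - sqrt(73))/8) + C2*exp(y*(3 + sqrt(73))/8) - 3*y^2/4 + 17*y/8 - 131/32


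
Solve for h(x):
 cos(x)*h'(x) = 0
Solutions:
 h(x) = C1


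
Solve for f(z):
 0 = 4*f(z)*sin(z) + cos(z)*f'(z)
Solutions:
 f(z) = C1*cos(z)^4


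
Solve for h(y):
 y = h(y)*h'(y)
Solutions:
 h(y) = -sqrt(C1 + y^2)
 h(y) = sqrt(C1 + y^2)


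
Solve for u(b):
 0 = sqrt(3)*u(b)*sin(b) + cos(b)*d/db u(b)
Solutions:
 u(b) = C1*cos(b)^(sqrt(3))


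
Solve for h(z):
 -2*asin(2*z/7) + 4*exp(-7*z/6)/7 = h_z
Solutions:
 h(z) = C1 - 2*z*asin(2*z/7) - sqrt(49 - 4*z^2) - 24*exp(-7*z/6)/49


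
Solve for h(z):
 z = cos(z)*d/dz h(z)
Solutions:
 h(z) = C1 + Integral(z/cos(z), z)


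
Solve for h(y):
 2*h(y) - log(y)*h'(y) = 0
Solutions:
 h(y) = C1*exp(2*li(y))


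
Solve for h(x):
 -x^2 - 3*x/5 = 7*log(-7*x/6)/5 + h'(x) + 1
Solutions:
 h(x) = C1 - x^3/3 - 3*x^2/10 - 7*x*log(-x)/5 + x*(-7*log(7) + 2 + 7*log(6))/5


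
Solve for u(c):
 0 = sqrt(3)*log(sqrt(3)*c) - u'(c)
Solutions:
 u(c) = C1 + sqrt(3)*c*log(c) - sqrt(3)*c + sqrt(3)*c*log(3)/2


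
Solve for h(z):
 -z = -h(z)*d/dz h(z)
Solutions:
 h(z) = -sqrt(C1 + z^2)
 h(z) = sqrt(C1 + z^2)


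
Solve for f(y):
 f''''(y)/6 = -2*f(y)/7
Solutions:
 f(y) = (C1*sin(3^(1/4)*7^(3/4)*y/7) + C2*cos(3^(1/4)*7^(3/4)*y/7))*exp(-3^(1/4)*7^(3/4)*y/7) + (C3*sin(3^(1/4)*7^(3/4)*y/7) + C4*cos(3^(1/4)*7^(3/4)*y/7))*exp(3^(1/4)*7^(3/4)*y/7)


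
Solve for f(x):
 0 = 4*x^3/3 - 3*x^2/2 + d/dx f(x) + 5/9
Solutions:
 f(x) = C1 - x^4/3 + x^3/2 - 5*x/9


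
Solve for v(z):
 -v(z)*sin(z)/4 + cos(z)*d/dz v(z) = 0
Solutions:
 v(z) = C1/cos(z)^(1/4)


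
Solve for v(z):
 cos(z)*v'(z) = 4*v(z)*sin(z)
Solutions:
 v(z) = C1/cos(z)^4


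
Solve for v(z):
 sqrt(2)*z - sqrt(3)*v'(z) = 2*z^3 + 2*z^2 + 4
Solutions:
 v(z) = C1 - sqrt(3)*z^4/6 - 2*sqrt(3)*z^3/9 + sqrt(6)*z^2/6 - 4*sqrt(3)*z/3


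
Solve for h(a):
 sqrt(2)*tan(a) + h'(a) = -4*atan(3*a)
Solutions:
 h(a) = C1 - 4*a*atan(3*a) + 2*log(9*a^2 + 1)/3 + sqrt(2)*log(cos(a))


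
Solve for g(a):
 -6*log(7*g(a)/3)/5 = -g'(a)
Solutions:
 5*Integral(1/(-log(_y) - log(7) + log(3)), (_y, g(a)))/6 = C1 - a


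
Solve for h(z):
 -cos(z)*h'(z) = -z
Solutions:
 h(z) = C1 + Integral(z/cos(z), z)


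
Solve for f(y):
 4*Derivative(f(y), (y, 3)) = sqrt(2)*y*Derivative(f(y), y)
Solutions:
 f(y) = C1 + Integral(C2*airyai(sqrt(2)*y/2) + C3*airybi(sqrt(2)*y/2), y)


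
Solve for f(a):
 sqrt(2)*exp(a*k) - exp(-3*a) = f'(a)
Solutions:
 f(a) = C1 + exp(-3*a)/3 + sqrt(2)*exp(a*k)/k


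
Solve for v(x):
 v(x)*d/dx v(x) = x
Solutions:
 v(x) = -sqrt(C1 + x^2)
 v(x) = sqrt(C1 + x^2)


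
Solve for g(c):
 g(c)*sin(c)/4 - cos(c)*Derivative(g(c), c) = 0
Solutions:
 g(c) = C1/cos(c)^(1/4)


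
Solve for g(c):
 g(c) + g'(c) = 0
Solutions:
 g(c) = C1*exp(-c)


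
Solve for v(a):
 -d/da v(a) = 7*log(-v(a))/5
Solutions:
 -li(-v(a)) = C1 - 7*a/5


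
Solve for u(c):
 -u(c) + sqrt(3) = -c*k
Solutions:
 u(c) = c*k + sqrt(3)


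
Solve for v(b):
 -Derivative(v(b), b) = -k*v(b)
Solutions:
 v(b) = C1*exp(b*k)


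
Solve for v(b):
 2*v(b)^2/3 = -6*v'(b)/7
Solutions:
 v(b) = 9/(C1 + 7*b)


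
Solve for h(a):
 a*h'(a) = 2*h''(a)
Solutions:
 h(a) = C1 + C2*erfi(a/2)


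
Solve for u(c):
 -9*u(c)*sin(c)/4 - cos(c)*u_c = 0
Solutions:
 u(c) = C1*cos(c)^(9/4)


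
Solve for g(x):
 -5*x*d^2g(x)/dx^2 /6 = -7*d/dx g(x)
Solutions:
 g(x) = C1 + C2*x^(47/5)


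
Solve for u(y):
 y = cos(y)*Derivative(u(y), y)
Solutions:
 u(y) = C1 + Integral(y/cos(y), y)


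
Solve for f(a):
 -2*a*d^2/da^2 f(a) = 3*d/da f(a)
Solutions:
 f(a) = C1 + C2/sqrt(a)


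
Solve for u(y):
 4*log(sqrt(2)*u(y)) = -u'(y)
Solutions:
 Integral(1/(2*log(_y) + log(2)), (_y, u(y)))/2 = C1 - y


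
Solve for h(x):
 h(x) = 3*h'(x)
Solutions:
 h(x) = C1*exp(x/3)


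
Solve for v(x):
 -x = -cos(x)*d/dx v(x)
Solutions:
 v(x) = C1 + Integral(x/cos(x), x)


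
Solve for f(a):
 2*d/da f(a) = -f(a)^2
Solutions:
 f(a) = 2/(C1 + a)


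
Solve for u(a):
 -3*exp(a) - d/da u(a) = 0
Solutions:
 u(a) = C1 - 3*exp(a)


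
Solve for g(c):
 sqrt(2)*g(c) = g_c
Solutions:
 g(c) = C1*exp(sqrt(2)*c)


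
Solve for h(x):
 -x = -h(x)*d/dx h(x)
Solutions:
 h(x) = -sqrt(C1 + x^2)
 h(x) = sqrt(C1 + x^2)


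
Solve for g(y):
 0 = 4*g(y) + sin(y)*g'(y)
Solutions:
 g(y) = C1*(cos(y)^2 + 2*cos(y) + 1)/(cos(y)^2 - 2*cos(y) + 1)


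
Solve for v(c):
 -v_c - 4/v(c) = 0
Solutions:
 v(c) = -sqrt(C1 - 8*c)
 v(c) = sqrt(C1 - 8*c)


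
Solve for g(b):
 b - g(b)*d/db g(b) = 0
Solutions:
 g(b) = -sqrt(C1 + b^2)
 g(b) = sqrt(C1 + b^2)


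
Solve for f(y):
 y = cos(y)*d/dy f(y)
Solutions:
 f(y) = C1 + Integral(y/cos(y), y)


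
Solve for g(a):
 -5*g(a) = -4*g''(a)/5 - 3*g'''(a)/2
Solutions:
 g(a) = C1*exp(-a*(64/(225*sqrt(452553) + 151363)^(1/3) + 16 + (225*sqrt(452553) + 151363)^(1/3))/90)*sin(sqrt(3)*a*(-(225*sqrt(452553) + 151363)^(1/3) + 64/(225*sqrt(452553) + 151363)^(1/3))/90) + C2*exp(-a*(64/(225*sqrt(452553) + 151363)^(1/3) + 16 + (225*sqrt(452553) + 151363)^(1/3))/90)*cos(sqrt(3)*a*(-(225*sqrt(452553) + 151363)^(1/3) + 64/(225*sqrt(452553) + 151363)^(1/3))/90) + C3*exp(a*(-8 + 64/(225*sqrt(452553) + 151363)^(1/3) + (225*sqrt(452553) + 151363)^(1/3))/45)


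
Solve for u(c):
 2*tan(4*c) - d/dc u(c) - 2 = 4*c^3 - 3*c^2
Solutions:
 u(c) = C1 - c^4 + c^3 - 2*c - log(cos(4*c))/2


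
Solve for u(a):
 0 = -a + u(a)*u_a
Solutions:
 u(a) = -sqrt(C1 + a^2)
 u(a) = sqrt(C1 + a^2)


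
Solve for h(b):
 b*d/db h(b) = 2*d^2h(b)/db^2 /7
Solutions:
 h(b) = C1 + C2*erfi(sqrt(7)*b/2)


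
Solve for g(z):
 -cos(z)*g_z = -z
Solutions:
 g(z) = C1 + Integral(z/cos(z), z)


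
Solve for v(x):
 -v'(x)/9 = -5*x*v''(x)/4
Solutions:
 v(x) = C1 + C2*x^(49/45)


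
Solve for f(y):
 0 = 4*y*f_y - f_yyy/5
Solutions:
 f(y) = C1 + Integral(C2*airyai(20^(1/3)*y) + C3*airybi(20^(1/3)*y), y)


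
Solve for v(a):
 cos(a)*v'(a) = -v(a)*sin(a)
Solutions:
 v(a) = C1*cos(a)


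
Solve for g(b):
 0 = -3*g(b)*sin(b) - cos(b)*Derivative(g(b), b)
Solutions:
 g(b) = C1*cos(b)^3


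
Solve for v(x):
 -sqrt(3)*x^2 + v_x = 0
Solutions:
 v(x) = C1 + sqrt(3)*x^3/3


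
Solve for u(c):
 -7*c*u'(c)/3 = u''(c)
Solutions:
 u(c) = C1 + C2*erf(sqrt(42)*c/6)


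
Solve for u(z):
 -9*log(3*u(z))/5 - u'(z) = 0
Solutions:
 5*Integral(1/(log(_y) + log(3)), (_y, u(z)))/9 = C1 - z


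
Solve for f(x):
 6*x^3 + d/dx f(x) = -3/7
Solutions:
 f(x) = C1 - 3*x^4/2 - 3*x/7


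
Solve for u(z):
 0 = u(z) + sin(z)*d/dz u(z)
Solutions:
 u(z) = C1*sqrt(cos(z) + 1)/sqrt(cos(z) - 1)


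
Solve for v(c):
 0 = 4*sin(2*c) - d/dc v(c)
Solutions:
 v(c) = C1 - 2*cos(2*c)


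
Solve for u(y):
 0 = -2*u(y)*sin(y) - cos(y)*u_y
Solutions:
 u(y) = C1*cos(y)^2


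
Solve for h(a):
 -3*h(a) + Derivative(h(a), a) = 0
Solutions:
 h(a) = C1*exp(3*a)


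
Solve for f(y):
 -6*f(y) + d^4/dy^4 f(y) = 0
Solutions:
 f(y) = C1*exp(-6^(1/4)*y) + C2*exp(6^(1/4)*y) + C3*sin(6^(1/4)*y) + C4*cos(6^(1/4)*y)


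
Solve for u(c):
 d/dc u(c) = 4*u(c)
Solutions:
 u(c) = C1*exp(4*c)


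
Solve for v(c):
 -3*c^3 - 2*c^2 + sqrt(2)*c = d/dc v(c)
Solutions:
 v(c) = C1 - 3*c^4/4 - 2*c^3/3 + sqrt(2)*c^2/2


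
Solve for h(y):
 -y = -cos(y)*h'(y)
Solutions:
 h(y) = C1 + Integral(y/cos(y), y)


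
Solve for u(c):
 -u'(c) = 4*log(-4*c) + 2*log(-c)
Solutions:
 u(c) = C1 - 6*c*log(-c) + 2*c*(3 - 4*log(2))


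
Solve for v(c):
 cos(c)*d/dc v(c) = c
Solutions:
 v(c) = C1 + Integral(c/cos(c), c)


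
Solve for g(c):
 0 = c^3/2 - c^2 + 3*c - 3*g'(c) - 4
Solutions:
 g(c) = C1 + c^4/24 - c^3/9 + c^2/2 - 4*c/3


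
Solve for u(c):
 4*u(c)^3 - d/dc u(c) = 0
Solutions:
 u(c) = -sqrt(2)*sqrt(-1/(C1 + 4*c))/2
 u(c) = sqrt(2)*sqrt(-1/(C1 + 4*c))/2


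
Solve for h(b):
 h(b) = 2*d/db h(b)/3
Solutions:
 h(b) = C1*exp(3*b/2)


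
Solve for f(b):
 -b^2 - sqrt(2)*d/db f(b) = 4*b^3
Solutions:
 f(b) = C1 - sqrt(2)*b^4/2 - sqrt(2)*b^3/6


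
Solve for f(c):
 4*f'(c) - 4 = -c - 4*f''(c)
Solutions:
 f(c) = C1 + C2*exp(-c) - c^2/8 + 5*c/4


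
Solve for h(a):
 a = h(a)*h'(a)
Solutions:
 h(a) = -sqrt(C1 + a^2)
 h(a) = sqrt(C1 + a^2)


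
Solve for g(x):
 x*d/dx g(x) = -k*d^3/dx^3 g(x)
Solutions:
 g(x) = C1 + Integral(C2*airyai(x*(-1/k)^(1/3)) + C3*airybi(x*(-1/k)^(1/3)), x)


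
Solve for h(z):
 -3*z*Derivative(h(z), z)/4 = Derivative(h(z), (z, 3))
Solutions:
 h(z) = C1 + Integral(C2*airyai(-6^(1/3)*z/2) + C3*airybi(-6^(1/3)*z/2), z)


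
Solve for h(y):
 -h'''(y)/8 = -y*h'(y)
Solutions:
 h(y) = C1 + Integral(C2*airyai(2*y) + C3*airybi(2*y), y)


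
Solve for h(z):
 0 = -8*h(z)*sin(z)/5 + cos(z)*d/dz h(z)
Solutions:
 h(z) = C1/cos(z)^(8/5)


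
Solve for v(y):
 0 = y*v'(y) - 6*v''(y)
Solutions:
 v(y) = C1 + C2*erfi(sqrt(3)*y/6)


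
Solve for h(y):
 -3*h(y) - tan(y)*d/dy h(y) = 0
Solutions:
 h(y) = C1/sin(y)^3


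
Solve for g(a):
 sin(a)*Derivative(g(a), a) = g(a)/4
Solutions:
 g(a) = C1*(cos(a) - 1)^(1/8)/(cos(a) + 1)^(1/8)


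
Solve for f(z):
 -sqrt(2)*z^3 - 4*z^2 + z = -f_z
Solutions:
 f(z) = C1 + sqrt(2)*z^4/4 + 4*z^3/3 - z^2/2


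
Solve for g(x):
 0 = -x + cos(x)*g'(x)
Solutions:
 g(x) = C1 + Integral(x/cos(x), x)


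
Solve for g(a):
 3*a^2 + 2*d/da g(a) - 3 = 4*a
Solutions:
 g(a) = C1 - a^3/2 + a^2 + 3*a/2


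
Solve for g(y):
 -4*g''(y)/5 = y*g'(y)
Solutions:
 g(y) = C1 + C2*erf(sqrt(10)*y/4)


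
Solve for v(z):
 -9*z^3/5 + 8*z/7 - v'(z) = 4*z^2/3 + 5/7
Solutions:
 v(z) = C1 - 9*z^4/20 - 4*z^3/9 + 4*z^2/7 - 5*z/7


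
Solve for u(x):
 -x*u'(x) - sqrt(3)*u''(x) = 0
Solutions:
 u(x) = C1 + C2*erf(sqrt(2)*3^(3/4)*x/6)


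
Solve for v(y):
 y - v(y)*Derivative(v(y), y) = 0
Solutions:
 v(y) = -sqrt(C1 + y^2)
 v(y) = sqrt(C1 + y^2)


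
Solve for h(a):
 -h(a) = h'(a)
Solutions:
 h(a) = C1*exp(-a)


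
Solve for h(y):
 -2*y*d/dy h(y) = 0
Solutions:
 h(y) = C1


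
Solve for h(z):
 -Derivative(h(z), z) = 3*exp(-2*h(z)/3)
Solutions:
 h(z) = 3*log(-sqrt(C1 - 3*z)) - 3*log(3) + 3*log(6)/2
 h(z) = 3*log(C1 - 3*z)/2 - 3*log(3) + 3*log(6)/2


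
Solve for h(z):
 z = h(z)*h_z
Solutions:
 h(z) = -sqrt(C1 + z^2)
 h(z) = sqrt(C1 + z^2)


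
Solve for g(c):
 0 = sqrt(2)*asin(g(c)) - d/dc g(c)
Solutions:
 Integral(1/asin(_y), (_y, g(c))) = C1 + sqrt(2)*c


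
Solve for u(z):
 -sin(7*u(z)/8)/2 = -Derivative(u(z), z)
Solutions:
 -z/2 + 4*log(cos(7*u(z)/8) - 1)/7 - 4*log(cos(7*u(z)/8) + 1)/7 = C1


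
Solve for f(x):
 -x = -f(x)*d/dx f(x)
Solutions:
 f(x) = -sqrt(C1 + x^2)
 f(x) = sqrt(C1 + x^2)


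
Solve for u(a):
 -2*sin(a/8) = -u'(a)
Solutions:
 u(a) = C1 - 16*cos(a/8)


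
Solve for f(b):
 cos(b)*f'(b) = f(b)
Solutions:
 f(b) = C1*sqrt(sin(b) + 1)/sqrt(sin(b) - 1)


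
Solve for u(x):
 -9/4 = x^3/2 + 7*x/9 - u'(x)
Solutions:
 u(x) = C1 + x^4/8 + 7*x^2/18 + 9*x/4


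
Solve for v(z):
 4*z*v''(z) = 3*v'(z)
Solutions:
 v(z) = C1 + C2*z^(7/4)


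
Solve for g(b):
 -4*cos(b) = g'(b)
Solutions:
 g(b) = C1 - 4*sin(b)


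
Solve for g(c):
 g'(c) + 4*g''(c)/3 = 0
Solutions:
 g(c) = C1 + C2*exp(-3*c/4)


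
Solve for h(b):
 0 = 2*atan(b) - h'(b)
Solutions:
 h(b) = C1 + 2*b*atan(b) - log(b^2 + 1)


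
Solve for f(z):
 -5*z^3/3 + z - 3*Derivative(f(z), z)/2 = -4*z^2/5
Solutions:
 f(z) = C1 - 5*z^4/18 + 8*z^3/45 + z^2/3


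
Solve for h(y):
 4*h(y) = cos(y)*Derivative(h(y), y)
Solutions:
 h(y) = C1*(sin(y)^2 + 2*sin(y) + 1)/(sin(y)^2 - 2*sin(y) + 1)


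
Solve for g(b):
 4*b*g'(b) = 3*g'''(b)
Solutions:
 g(b) = C1 + Integral(C2*airyai(6^(2/3)*b/3) + C3*airybi(6^(2/3)*b/3), b)


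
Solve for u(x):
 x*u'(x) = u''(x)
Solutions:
 u(x) = C1 + C2*erfi(sqrt(2)*x/2)


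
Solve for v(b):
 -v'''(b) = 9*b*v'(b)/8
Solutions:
 v(b) = C1 + Integral(C2*airyai(-3^(2/3)*b/2) + C3*airybi(-3^(2/3)*b/2), b)


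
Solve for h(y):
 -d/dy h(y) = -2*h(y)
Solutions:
 h(y) = C1*exp(2*y)


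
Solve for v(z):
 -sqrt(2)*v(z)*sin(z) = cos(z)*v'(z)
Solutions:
 v(z) = C1*cos(z)^(sqrt(2))


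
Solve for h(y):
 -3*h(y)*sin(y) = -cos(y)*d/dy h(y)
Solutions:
 h(y) = C1/cos(y)^3


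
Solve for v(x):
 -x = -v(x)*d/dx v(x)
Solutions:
 v(x) = -sqrt(C1 + x^2)
 v(x) = sqrt(C1 + x^2)


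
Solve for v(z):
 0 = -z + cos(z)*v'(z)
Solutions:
 v(z) = C1 + Integral(z/cos(z), z)


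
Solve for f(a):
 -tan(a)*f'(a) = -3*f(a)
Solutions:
 f(a) = C1*sin(a)^3


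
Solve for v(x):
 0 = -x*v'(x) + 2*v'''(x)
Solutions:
 v(x) = C1 + Integral(C2*airyai(2^(2/3)*x/2) + C3*airybi(2^(2/3)*x/2), x)


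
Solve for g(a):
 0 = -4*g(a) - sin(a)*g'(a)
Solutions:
 g(a) = C1*(cos(a)^2 + 2*cos(a) + 1)/(cos(a)^2 - 2*cos(a) + 1)


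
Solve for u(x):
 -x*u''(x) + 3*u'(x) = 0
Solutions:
 u(x) = C1 + C2*x^4


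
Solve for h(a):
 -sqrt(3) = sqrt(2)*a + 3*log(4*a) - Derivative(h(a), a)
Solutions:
 h(a) = C1 + sqrt(2)*a^2/2 + 3*a*log(a) - 3*a + sqrt(3)*a + a*log(64)


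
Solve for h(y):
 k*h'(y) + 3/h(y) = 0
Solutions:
 h(y) = -sqrt(C1 - 6*y/k)
 h(y) = sqrt(C1 - 6*y/k)


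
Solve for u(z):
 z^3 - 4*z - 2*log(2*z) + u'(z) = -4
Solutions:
 u(z) = C1 - z^4/4 + 2*z^2 + 2*z*log(z) - 6*z + z*log(4)


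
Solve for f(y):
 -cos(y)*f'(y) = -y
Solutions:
 f(y) = C1 + Integral(y/cos(y), y)


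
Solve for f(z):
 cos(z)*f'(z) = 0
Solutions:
 f(z) = C1


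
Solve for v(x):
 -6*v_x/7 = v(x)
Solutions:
 v(x) = C1*exp(-7*x/6)


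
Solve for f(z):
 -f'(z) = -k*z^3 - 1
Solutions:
 f(z) = C1 + k*z^4/4 + z


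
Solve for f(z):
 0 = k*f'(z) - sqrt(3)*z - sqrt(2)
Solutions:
 f(z) = C1 + sqrt(3)*z^2/(2*k) + sqrt(2)*z/k


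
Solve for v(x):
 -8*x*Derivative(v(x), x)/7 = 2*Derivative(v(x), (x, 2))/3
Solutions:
 v(x) = C1 + C2*erf(sqrt(42)*x/7)


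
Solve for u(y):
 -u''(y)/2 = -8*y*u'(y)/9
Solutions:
 u(y) = C1 + C2*erfi(2*sqrt(2)*y/3)


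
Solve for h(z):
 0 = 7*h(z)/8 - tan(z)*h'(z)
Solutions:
 h(z) = C1*sin(z)^(7/8)


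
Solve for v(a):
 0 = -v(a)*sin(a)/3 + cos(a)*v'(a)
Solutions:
 v(a) = C1/cos(a)^(1/3)


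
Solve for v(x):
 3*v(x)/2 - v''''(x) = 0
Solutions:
 v(x) = C1*exp(-2^(3/4)*3^(1/4)*x/2) + C2*exp(2^(3/4)*3^(1/4)*x/2) + C3*sin(2^(3/4)*3^(1/4)*x/2) + C4*cos(2^(3/4)*3^(1/4)*x/2)


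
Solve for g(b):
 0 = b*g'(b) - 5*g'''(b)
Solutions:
 g(b) = C1 + Integral(C2*airyai(5^(2/3)*b/5) + C3*airybi(5^(2/3)*b/5), b)


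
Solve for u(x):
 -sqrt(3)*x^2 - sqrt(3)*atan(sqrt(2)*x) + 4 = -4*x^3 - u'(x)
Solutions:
 u(x) = C1 - x^4 + sqrt(3)*x^3/3 - 4*x + sqrt(3)*(x*atan(sqrt(2)*x) - sqrt(2)*log(2*x^2 + 1)/4)


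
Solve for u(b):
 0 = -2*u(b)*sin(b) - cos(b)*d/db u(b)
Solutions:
 u(b) = C1*cos(b)^2


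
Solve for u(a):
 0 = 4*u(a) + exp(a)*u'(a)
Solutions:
 u(a) = C1*exp(4*exp(-a))


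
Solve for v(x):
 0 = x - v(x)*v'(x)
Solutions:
 v(x) = -sqrt(C1 + x^2)
 v(x) = sqrt(C1 + x^2)


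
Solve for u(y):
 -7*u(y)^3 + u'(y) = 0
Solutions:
 u(y) = -sqrt(2)*sqrt(-1/(C1 + 7*y))/2
 u(y) = sqrt(2)*sqrt(-1/(C1 + 7*y))/2


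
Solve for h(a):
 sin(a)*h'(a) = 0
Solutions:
 h(a) = C1


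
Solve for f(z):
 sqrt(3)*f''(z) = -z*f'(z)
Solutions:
 f(z) = C1 + C2*erf(sqrt(2)*3^(3/4)*z/6)


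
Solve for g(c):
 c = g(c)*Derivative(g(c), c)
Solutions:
 g(c) = -sqrt(C1 + c^2)
 g(c) = sqrt(C1 + c^2)


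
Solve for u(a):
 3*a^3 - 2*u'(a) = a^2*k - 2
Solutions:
 u(a) = C1 + 3*a^4/8 - a^3*k/6 + a


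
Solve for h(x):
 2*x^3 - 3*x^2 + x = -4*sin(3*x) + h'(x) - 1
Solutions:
 h(x) = C1 + x^4/2 - x^3 + x^2/2 + x - 4*cos(3*x)/3


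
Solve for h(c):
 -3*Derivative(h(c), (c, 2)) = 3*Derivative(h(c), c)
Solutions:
 h(c) = C1 + C2*exp(-c)


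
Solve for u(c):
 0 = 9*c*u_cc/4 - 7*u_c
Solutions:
 u(c) = C1 + C2*c^(37/9)


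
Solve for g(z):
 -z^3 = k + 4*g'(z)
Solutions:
 g(z) = C1 - k*z/4 - z^4/16


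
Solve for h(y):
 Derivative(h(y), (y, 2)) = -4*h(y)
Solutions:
 h(y) = C1*sin(2*y) + C2*cos(2*y)


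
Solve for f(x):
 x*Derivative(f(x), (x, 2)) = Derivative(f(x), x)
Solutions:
 f(x) = C1 + C2*x^2


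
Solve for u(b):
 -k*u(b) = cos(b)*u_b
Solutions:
 u(b) = C1*exp(k*(log(sin(b) - 1) - log(sin(b) + 1))/2)


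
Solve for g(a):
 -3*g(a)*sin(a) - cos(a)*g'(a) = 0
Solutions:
 g(a) = C1*cos(a)^3


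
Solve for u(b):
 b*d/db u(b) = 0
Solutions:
 u(b) = C1


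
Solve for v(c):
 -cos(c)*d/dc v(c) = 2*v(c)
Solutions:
 v(c) = C1*(sin(c) - 1)/(sin(c) + 1)


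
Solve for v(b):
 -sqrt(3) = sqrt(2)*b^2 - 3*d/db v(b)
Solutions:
 v(b) = C1 + sqrt(2)*b^3/9 + sqrt(3)*b/3


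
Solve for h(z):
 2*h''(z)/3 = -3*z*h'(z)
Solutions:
 h(z) = C1 + C2*erf(3*z/2)


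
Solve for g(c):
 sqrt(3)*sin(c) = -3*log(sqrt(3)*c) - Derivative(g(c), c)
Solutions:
 g(c) = C1 - 3*c*log(c) - 3*c*log(3)/2 + 3*c + sqrt(3)*cos(c)


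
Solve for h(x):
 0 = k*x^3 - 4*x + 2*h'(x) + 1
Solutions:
 h(x) = C1 - k*x^4/8 + x^2 - x/2


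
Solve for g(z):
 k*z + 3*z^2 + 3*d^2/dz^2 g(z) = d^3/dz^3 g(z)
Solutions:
 g(z) = C1 + C2*z + C3*exp(3*z) - z^4/12 + z^3*(-k - 2)/18 + z^2*(-k - 2)/18


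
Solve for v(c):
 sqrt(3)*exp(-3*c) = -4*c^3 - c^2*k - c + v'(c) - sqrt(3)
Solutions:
 v(c) = C1 + c^4 + c^3*k/3 + c^2/2 + sqrt(3)*c - sqrt(3)*exp(-3*c)/3


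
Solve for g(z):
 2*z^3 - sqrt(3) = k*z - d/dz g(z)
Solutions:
 g(z) = C1 + k*z^2/2 - z^4/2 + sqrt(3)*z


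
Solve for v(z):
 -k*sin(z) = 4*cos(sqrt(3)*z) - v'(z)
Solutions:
 v(z) = C1 - k*cos(z) + 4*sqrt(3)*sin(sqrt(3)*z)/3


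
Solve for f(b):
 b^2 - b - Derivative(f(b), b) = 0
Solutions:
 f(b) = C1 + b^3/3 - b^2/2


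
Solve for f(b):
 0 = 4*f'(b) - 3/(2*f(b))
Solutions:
 f(b) = -sqrt(C1 + 3*b)/2
 f(b) = sqrt(C1 + 3*b)/2


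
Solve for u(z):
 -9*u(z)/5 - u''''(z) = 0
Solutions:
 u(z) = (C1*sin(5^(3/4)*sqrt(6)*z/10) + C2*cos(5^(3/4)*sqrt(6)*z/10))*exp(-5^(3/4)*sqrt(6)*z/10) + (C3*sin(5^(3/4)*sqrt(6)*z/10) + C4*cos(5^(3/4)*sqrt(6)*z/10))*exp(5^(3/4)*sqrt(6)*z/10)


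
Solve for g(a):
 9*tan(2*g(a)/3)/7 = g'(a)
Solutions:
 g(a) = -3*asin(C1*exp(6*a/7))/2 + 3*pi/2
 g(a) = 3*asin(C1*exp(6*a/7))/2


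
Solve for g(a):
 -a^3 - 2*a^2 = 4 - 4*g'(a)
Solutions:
 g(a) = C1 + a^4/16 + a^3/6 + a


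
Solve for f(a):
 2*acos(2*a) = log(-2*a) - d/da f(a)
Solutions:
 f(a) = C1 + a*log(-a) - 2*a*acos(2*a) - a + a*log(2) + sqrt(1 - 4*a^2)


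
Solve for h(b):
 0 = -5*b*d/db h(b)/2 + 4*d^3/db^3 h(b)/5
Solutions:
 h(b) = C1 + Integral(C2*airyai(5^(2/3)*b/2) + C3*airybi(5^(2/3)*b/2), b)


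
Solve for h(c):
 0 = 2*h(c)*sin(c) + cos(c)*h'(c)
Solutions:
 h(c) = C1*cos(c)^2


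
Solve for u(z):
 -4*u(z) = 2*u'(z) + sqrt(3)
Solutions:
 u(z) = C1*exp(-2*z) - sqrt(3)/4


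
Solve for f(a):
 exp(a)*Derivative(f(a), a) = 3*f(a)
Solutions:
 f(a) = C1*exp(-3*exp(-a))


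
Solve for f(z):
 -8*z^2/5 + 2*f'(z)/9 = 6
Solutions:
 f(z) = C1 + 12*z^3/5 + 27*z


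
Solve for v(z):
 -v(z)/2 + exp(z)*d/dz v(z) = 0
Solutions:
 v(z) = C1*exp(-exp(-z)/2)


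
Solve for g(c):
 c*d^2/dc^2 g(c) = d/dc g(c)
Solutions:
 g(c) = C1 + C2*c^2


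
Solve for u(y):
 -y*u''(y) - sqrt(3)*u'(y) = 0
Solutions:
 u(y) = C1 + C2*y^(1 - sqrt(3))


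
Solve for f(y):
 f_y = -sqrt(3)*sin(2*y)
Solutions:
 f(y) = C1 + sqrt(3)*cos(2*y)/2


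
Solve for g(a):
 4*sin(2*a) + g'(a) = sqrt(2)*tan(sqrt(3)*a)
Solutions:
 g(a) = C1 - sqrt(6)*log(cos(sqrt(3)*a))/3 + 2*cos(2*a)


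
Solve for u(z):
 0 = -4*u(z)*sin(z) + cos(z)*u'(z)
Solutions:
 u(z) = C1/cos(z)^4


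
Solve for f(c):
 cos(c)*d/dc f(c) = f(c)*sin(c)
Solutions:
 f(c) = C1/cos(c)


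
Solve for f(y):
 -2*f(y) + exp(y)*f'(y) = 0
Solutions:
 f(y) = C1*exp(-2*exp(-y))


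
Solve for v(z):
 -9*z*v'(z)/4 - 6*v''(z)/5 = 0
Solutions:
 v(z) = C1 + C2*erf(sqrt(15)*z/4)


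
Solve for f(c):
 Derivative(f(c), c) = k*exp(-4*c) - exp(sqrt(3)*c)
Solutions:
 f(c) = C1 - k*exp(-4*c)/4 - sqrt(3)*exp(sqrt(3)*c)/3


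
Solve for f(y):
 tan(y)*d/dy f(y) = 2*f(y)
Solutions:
 f(y) = C1*sin(y)^2


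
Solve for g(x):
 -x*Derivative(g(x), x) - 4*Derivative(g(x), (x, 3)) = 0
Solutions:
 g(x) = C1 + Integral(C2*airyai(-2^(1/3)*x/2) + C3*airybi(-2^(1/3)*x/2), x)


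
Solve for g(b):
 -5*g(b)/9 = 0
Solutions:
 g(b) = 0


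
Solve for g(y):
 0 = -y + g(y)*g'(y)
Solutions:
 g(y) = -sqrt(C1 + y^2)
 g(y) = sqrt(C1 + y^2)


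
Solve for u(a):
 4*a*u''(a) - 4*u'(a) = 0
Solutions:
 u(a) = C1 + C2*a^2


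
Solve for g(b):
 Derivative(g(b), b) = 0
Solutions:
 g(b) = C1


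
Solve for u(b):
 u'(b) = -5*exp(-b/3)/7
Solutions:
 u(b) = C1 + 15*exp(-b/3)/7


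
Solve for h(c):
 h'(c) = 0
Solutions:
 h(c) = C1


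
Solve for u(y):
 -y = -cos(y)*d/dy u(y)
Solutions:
 u(y) = C1 + Integral(y/cos(y), y)


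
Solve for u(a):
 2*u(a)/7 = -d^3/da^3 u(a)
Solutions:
 u(a) = C3*exp(-2^(1/3)*7^(2/3)*a/7) + (C1*sin(2^(1/3)*sqrt(3)*7^(2/3)*a/14) + C2*cos(2^(1/3)*sqrt(3)*7^(2/3)*a/14))*exp(2^(1/3)*7^(2/3)*a/14)


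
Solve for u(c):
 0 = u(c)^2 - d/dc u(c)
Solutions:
 u(c) = -1/(C1 + c)


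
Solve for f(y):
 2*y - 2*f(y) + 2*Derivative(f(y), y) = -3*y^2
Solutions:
 f(y) = C1*exp(y) + 3*y^2/2 + 4*y + 4


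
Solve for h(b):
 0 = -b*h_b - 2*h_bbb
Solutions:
 h(b) = C1 + Integral(C2*airyai(-2^(2/3)*b/2) + C3*airybi(-2^(2/3)*b/2), b)


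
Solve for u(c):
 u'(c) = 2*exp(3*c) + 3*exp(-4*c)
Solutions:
 u(c) = C1 + 2*exp(3*c)/3 - 3*exp(-4*c)/4


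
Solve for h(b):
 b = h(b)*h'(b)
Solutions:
 h(b) = -sqrt(C1 + b^2)
 h(b) = sqrt(C1 + b^2)


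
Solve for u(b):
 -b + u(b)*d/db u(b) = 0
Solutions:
 u(b) = -sqrt(C1 + b^2)
 u(b) = sqrt(C1 + b^2)


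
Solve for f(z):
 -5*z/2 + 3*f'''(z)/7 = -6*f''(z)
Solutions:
 f(z) = C1 + C2*z + C3*exp(-14*z) + 5*z^3/72 - 5*z^2/336


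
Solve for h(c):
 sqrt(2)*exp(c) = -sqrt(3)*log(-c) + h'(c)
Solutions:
 h(c) = C1 + sqrt(3)*c*log(-c) - sqrt(3)*c + sqrt(2)*exp(c)


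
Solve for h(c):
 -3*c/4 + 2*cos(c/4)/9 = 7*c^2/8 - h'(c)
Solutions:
 h(c) = C1 + 7*c^3/24 + 3*c^2/8 - 8*sin(c/4)/9


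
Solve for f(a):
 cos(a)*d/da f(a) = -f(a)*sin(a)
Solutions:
 f(a) = C1*cos(a)


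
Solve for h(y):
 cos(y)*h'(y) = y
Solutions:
 h(y) = C1 + Integral(y/cos(y), y)


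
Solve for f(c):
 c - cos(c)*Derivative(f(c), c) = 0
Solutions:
 f(c) = C1 + Integral(c/cos(c), c)


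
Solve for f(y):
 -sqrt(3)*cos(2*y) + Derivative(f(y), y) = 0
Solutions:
 f(y) = C1 + sqrt(3)*sin(2*y)/2


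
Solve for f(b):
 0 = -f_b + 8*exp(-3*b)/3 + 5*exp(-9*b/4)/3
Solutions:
 f(b) = C1 - 8*exp(-3*b)/9 - 20*exp(-9*b/4)/27


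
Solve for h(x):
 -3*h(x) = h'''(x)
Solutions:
 h(x) = C3*exp(-3^(1/3)*x) + (C1*sin(3^(5/6)*x/2) + C2*cos(3^(5/6)*x/2))*exp(3^(1/3)*x/2)


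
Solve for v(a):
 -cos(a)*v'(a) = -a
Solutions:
 v(a) = C1 + Integral(a/cos(a), a)


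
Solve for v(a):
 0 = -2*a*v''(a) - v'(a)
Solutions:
 v(a) = C1 + C2*sqrt(a)


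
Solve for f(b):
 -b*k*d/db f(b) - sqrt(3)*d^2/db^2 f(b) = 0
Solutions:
 f(b) = Piecewise((-sqrt(2)*3^(1/4)*sqrt(pi)*C1*erf(sqrt(2)*3^(3/4)*b*sqrt(k)/6)/(2*sqrt(k)) - C2, (k > 0) | (k < 0)), (-C1*b - C2, True))
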